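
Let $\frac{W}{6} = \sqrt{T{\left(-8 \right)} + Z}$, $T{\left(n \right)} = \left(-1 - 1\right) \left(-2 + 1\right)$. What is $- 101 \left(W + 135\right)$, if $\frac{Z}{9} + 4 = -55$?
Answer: $-13635 - 13938 i \approx -13635.0 - 13938.0 i$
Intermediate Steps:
$T{\left(n \right)} = 2$ ($T{\left(n \right)} = \left(-2\right) \left(-1\right) = 2$)
$Z = -531$ ($Z = -36 + 9 \left(-55\right) = -36 - 495 = -531$)
$W = 138 i$ ($W = 6 \sqrt{2 - 531} = 6 \sqrt{-529} = 6 \cdot 23 i = 138 i \approx 138.0 i$)
$- 101 \left(W + 135\right) = - 101 \left(138 i + 135\right) = - 101 \left(135 + 138 i\right) = -13635 - 13938 i$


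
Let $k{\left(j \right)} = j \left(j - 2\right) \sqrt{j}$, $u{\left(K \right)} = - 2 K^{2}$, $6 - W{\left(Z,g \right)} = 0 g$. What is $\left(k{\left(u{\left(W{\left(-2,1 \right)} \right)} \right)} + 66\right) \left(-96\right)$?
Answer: $-6336 - 3068928 i \sqrt{2} \approx -6336.0 - 4.3401 \cdot 10^{6} i$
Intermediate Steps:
$W{\left(Z,g \right)} = 6$ ($W{\left(Z,g \right)} = 6 - 0 g = 6 - 0 = 6 + 0 = 6$)
$k{\left(j \right)} = j^{\frac{3}{2}} \left(-2 + j\right)$ ($k{\left(j \right)} = j \left(j - 2\right) \sqrt{j} = j \left(-2 + j\right) \sqrt{j} = j^{\frac{3}{2}} \left(-2 + j\right)$)
$\left(k{\left(u{\left(W{\left(-2,1 \right)} \right)} \right)} + 66\right) \left(-96\right) = \left(\left(- 2 \cdot 6^{2}\right)^{\frac{3}{2}} \left(-2 - 2 \cdot 6^{2}\right) + 66\right) \left(-96\right) = \left(\left(\left(-2\right) 36\right)^{\frac{3}{2}} \left(-2 - 72\right) + 66\right) \left(-96\right) = \left(\left(-72\right)^{\frac{3}{2}} \left(-2 - 72\right) + 66\right) \left(-96\right) = \left(- 432 i \sqrt{2} \left(-74\right) + 66\right) \left(-96\right) = \left(31968 i \sqrt{2} + 66\right) \left(-96\right) = \left(66 + 31968 i \sqrt{2}\right) \left(-96\right) = -6336 - 3068928 i \sqrt{2}$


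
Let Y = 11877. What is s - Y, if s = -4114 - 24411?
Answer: -40402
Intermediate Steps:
s = -28525
s - Y = -28525 - 1*11877 = -28525 - 11877 = -40402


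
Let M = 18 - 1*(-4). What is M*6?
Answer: 132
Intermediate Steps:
M = 22 (M = 18 + 4 = 22)
M*6 = 22*6 = 132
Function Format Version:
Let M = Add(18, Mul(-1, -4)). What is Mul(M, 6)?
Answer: 132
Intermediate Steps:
M = 22 (M = Add(18, 4) = 22)
Mul(M, 6) = Mul(22, 6) = 132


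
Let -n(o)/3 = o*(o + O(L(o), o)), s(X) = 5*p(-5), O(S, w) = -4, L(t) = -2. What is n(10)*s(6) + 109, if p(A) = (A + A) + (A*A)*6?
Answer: -125891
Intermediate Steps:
p(A) = 2*A + 6*A² (p(A) = 2*A + A²*6 = 2*A + 6*A²)
s(X) = 700 (s(X) = 5*(2*(-5)*(1 + 3*(-5))) = 5*(2*(-5)*(1 - 15)) = 5*(2*(-5)*(-14)) = 5*140 = 700)
n(o) = -3*o*(-4 + o) (n(o) = -3*o*(o - 4) = -3*o*(-4 + o))
n(10)*s(6) + 109 = (3*10*(4 - 1*10))*700 + 109 = (3*10*(4 - 10))*700 + 109 = (3*10*(-6))*700 + 109 = -180*700 + 109 = -126000 + 109 = -125891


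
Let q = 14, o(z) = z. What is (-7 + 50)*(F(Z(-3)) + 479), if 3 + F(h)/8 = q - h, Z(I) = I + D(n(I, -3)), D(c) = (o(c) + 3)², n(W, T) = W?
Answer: 25413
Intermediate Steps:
D(c) = (3 + c)² (D(c) = (c + 3)² = (3 + c)²)
Z(I) = I + (3 + I)²
F(h) = 88 - 8*h (F(h) = -24 + 8*(14 - h) = -24 + (112 - 8*h) = 88 - 8*h)
(-7 + 50)*(F(Z(-3)) + 479) = (-7 + 50)*((88 - 8*(-3 + (3 - 3)²)) + 479) = 43*((88 - 8*(-3 + 0²)) + 479) = 43*((88 - 8*(-3 + 0)) + 479) = 43*((88 - 8*(-3)) + 479) = 43*((88 + 24) + 479) = 43*(112 + 479) = 43*591 = 25413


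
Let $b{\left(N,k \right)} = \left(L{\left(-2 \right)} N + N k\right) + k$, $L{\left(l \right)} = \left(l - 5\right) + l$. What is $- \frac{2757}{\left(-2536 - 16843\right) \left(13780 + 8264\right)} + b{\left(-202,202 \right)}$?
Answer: $- \frac{5522721058409}{142396892} \approx -38784.0$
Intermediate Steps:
$L{\left(l \right)} = -5 + 2 l$ ($L{\left(l \right)} = \left(-5 + l\right) + l = -5 + 2 l$)
$b{\left(N,k \right)} = k - 9 N + N k$ ($b{\left(N,k \right)} = \left(\left(-5 + 2 \left(-2\right)\right) N + N k\right) + k = \left(\left(-5 - 4\right) N + N k\right) + k = \left(- 9 N + N k\right) + k = k - 9 N + N k$)
$- \frac{2757}{\left(-2536 - 16843\right) \left(13780 + 8264\right)} + b{\left(-202,202 \right)} = - \frac{2757}{\left(-2536 - 16843\right) \left(13780 + 8264\right)} - 38784 = - \frac{2757}{\left(-19379\right) 22044} + \left(202 + 1818 - 40804\right) = - \frac{2757}{-427190676} - 38784 = \left(-2757\right) \left(- \frac{1}{427190676}\right) - 38784 = \frac{919}{142396892} - 38784 = - \frac{5522721058409}{142396892}$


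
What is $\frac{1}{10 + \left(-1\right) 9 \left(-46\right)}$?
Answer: $\frac{1}{424} \approx 0.0023585$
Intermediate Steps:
$\frac{1}{10 + \left(-1\right) 9 \left(-46\right)} = \frac{1}{10 - -414} = \frac{1}{10 + 414} = \frac{1}{424}$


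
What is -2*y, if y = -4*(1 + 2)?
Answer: 24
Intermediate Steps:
y = -12 (y = -4*3 = -12)
-2*y = -2*(-12) = 24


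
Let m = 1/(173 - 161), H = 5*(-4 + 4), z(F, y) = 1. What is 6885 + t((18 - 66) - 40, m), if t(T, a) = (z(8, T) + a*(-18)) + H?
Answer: 13769/2 ≈ 6884.5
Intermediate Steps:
H = 0 (H = 5*0 = 0)
m = 1/12 ≈ 0.083333
t(T, a) = 1 - 18*a (t(T, a) = (1 + a*(-18)) + 0 = (1 - 18*a) + 0 = 1 - 18*a)
6885 + t((18 - 66) - 40, m) = 6885 + (1 - 18*1/12) = 6885 + (1 - 3/2) = 6885 - 1/2 = 13769/2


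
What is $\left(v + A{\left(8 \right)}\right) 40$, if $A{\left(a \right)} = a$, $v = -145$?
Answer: $-5480$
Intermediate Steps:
$\left(v + A{\left(8 \right)}\right) 40 = \left(-145 + 8\right) 40 = \left(-137\right) 40 = -5480$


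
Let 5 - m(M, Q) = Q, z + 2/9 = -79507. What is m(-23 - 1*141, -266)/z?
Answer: -2439/715565 ≈ -0.0034085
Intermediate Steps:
z = -715565/9 (z = -2/9 - 79507 = -715565/9 ≈ -79507.)
m(M, Q) = 5 - Q
m(-23 - 1*141, -266)/z = (5 - 1*(-266))/(-715565/9) = (5 + 266)*(-9/715565) = 271*(-9/715565) = -2439/715565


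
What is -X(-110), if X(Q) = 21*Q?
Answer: 2310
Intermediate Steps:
-X(-110) = -21*(-110) = -1*(-2310) = 2310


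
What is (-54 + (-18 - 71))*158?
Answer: -22594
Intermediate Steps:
(-54 + (-18 - 71))*158 = (-54 - 89)*158 = -143*158 = -22594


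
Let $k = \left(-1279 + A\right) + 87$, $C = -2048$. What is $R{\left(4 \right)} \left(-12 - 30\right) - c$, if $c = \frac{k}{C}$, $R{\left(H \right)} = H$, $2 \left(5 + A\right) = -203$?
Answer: $- \frac{690725}{4096} \approx -168.63$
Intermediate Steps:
$A = - \frac{213}{2}$ ($A = -5 + \frac{1}{2} \left(-203\right) = -5 - \frac{203}{2} = - \frac{213}{2} \approx -106.5$)
$k = - \frac{2597}{2}$ ($k = \left(-1279 - \frac{213}{2}\right) + 87 = - \frac{2771}{2} + 87 = - \frac{2597}{2} \approx -1298.5$)
$c = \frac{2597}{4096}$ ($c = - \frac{2597}{2 \left(-2048\right)} = \left(- \frac{2597}{2}\right) \left(- \frac{1}{2048}\right) = \frac{2597}{4096} \approx 0.63403$)
$R{\left(4 \right)} \left(-12 - 30\right) - c = 4 \left(-12 - 30\right) - \frac{2597}{4096} = 4 \left(-42\right) - \frac{2597}{4096} = -168 - \frac{2597}{4096} = - \frac{690725}{4096}$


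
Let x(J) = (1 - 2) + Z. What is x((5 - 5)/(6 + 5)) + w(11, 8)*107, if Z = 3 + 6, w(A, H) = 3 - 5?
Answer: -206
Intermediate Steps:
w(A, H) = -2
Z = 9
x(J) = 8 (x(J) = (1 - 2) + 9 = -1 + 9 = 8)
x((5 - 5)/(6 + 5)) + w(11, 8)*107 = 8 - 2*107 = 8 - 214 = -206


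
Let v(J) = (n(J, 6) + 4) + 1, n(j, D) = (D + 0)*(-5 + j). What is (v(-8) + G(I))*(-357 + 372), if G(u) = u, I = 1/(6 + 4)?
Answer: -2187/2 ≈ -1093.5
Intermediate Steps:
I = 1/10 ≈ 0.10000
n(j, D) = D*(-5 + j)
v(J) = -25 + 6*J (v(J) = (6*(-5 + J) + 4) + 1 = ((-30 + 6*J) + 4) + 1 = (-26 + 6*J) + 1 = -25 + 6*J)
(v(-8) + G(I))*(-357 + 372) = ((-25 + 6*(-8)) + 1/10)*(-357 + 372) = ((-25 - 48) + 1/10)*15 = (-73 + 1/10)*15 = -729/10*15 = -2187/2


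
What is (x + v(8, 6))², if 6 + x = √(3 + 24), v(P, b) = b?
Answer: 27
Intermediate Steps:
x = -6 + 3*√3 (x = -6 + √(3 + 24) = -6 + √27 = -6 + 3*√3 ≈ -0.80385)
(x + v(8, 6))² = ((-6 + 3*√3) + 6)² = (3*√3)² = 27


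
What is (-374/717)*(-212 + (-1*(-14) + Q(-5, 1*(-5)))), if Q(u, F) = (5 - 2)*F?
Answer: 26554/239 ≈ 111.10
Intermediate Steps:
Q(u, F) = 3*F
(-374/717)*(-212 + (-1*(-14) + Q(-5, 1*(-5)))) = (-374/717)*(-212 + (-1*(-14) + 3*(1*(-5)))) = (-374*1/717)*(-212 + (14 + 3*(-5))) = -374*(-212 + (14 - 15))/717 = -374*(-212 - 1)/717 = -374/717*(-213) = 26554/239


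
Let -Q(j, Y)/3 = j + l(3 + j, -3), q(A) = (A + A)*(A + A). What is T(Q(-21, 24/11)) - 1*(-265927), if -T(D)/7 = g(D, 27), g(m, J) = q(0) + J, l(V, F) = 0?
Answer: 265738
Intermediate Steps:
q(A) = 4*A**2 (q(A) = (2*A)*(2*A) = 4*A**2)
Q(j, Y) = -3*j (Q(j, Y) = -3*(j + 0) = -3*j)
g(m, J) = J (g(m, J) = 4*0**2 + J = 4*0 + J = 0 + J = J)
T(D) = -189 (T(D) = -7*27 = -189)
T(Q(-21, 24/11)) - 1*(-265927) = -189 - 1*(-265927) = -189 + 265927 = 265738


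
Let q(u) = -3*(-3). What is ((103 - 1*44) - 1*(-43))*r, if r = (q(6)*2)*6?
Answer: 11016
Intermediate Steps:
q(u) = 9
r = 108 (r = (9*2)*6 = 18*6 = 108)
((103 - 1*44) - 1*(-43))*r = ((103 - 1*44) - 1*(-43))*108 = ((103 - 44) + 43)*108 = (59 + 43)*108 = 102*108 = 11016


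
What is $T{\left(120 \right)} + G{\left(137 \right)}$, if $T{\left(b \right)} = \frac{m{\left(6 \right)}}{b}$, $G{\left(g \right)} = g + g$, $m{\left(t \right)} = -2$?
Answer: $\frac{16439}{60} \approx 273.98$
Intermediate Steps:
$G{\left(g \right)} = 2 g$
$T{\left(b \right)} = - \frac{2}{b}$
$T{\left(120 \right)} + G{\left(137 \right)} = - \frac{2}{120} + 2 \cdot 137 = \left(-2\right) \frac{1}{120} + 274 = - \frac{1}{60} + 274 = \frac{16439}{60}$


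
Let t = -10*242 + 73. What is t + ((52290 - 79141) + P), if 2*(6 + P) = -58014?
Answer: -58211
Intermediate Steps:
P = -29013 (P = -6 + (1/2)*(-58014) = -6 - 29007 = -29013)
t = -2347 (t = -2420 + 73 = -2347)
t + ((52290 - 79141) + P) = -2347 + ((52290 - 79141) - 29013) = -2347 + (-26851 - 29013) = -2347 - 55864 = -58211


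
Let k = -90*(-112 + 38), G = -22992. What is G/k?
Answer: -1916/555 ≈ -3.4523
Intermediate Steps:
k = 6660 (k = -90*(-74) = 6660)
G/k = -22992/6660 = -22992*1/6660 = -1916/555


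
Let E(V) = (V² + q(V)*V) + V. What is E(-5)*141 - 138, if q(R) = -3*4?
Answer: 11142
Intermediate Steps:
q(R) = -12
E(V) = V² - 11*V (E(V) = (V² - 12*V) + V = V² - 11*V)
E(-5)*141 - 138 = -5*(-11 - 5)*141 - 138 = -5*(-16)*141 - 138 = 80*141 - 138 = 11280 - 138 = 11142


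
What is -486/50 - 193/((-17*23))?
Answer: -90188/9775 ≈ -9.2264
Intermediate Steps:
-486/50 - 193/((-17*23)) = -486*1/50 - 193/(-391) = -243/25 - 193*(-1/391) = -243/25 + 193/391 = -90188/9775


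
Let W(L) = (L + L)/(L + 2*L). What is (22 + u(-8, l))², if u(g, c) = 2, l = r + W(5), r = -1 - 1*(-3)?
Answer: 576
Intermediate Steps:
W(L) = ⅔ (W(L) = (2*L)/((3*L)) = (2*L)*(1/(3*L)) = ⅔)
r = 2 (r = -1 + 3 = 2)
l = 8/3 (l = 2 + ⅔ = 8/3 ≈ 2.6667)
(22 + u(-8, l))² = (22 + 2)² = 24² = 576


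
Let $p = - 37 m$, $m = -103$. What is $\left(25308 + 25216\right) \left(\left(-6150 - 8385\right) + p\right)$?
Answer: $-541819376$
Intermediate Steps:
$p = 3811$ ($p = \left(-37\right) \left(-103\right) = 3811$)
$\left(25308 + 25216\right) \left(\left(-6150 - 8385\right) + p\right) = \left(25308 + 25216\right) \left(\left(-6150 - 8385\right) + 3811\right) = 50524 \left(\left(-6150 - 8385\right) + 3811\right) = 50524 \left(-14535 + 3811\right) = 50524 \left(-10724\right) = -541819376$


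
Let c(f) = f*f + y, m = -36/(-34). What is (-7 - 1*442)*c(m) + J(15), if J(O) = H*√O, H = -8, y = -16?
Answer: 1930700/289 - 8*√15 ≈ 6649.6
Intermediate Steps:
m = 18/17 (m = -36*(-1/34) = 18/17 ≈ 1.0588)
c(f) = -16 + f² (c(f) = f*f - 16 = f² - 16 = -16 + f²)
J(O) = -8*√O
(-7 - 1*442)*c(m) + J(15) = (-7 - 1*442)*(-16 + (18/17)²) - 8*√15 = (-7 - 442)*(-16 + 324/289) - 8*√15 = -449*(-4300/289) - 8*√15 = 1930700/289 - 8*√15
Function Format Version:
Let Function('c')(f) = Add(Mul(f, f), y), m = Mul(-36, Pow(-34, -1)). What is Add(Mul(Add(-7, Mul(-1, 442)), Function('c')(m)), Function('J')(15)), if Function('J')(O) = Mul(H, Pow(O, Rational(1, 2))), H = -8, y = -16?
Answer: Add(Rational(1930700, 289), Mul(-8, Pow(15, Rational(1, 2)))) ≈ 6649.6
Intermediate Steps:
m = Rational(18, 17) (m = Mul(-36, Rational(-1, 34)) = Rational(18, 17) ≈ 1.0588)
Function('c')(f) = Add(-16, Pow(f, 2)) (Function('c')(f) = Add(Mul(f, f), -16) = Add(Pow(f, 2), -16) = Add(-16, Pow(f, 2)))
Function('J')(O) = Mul(-8, Pow(O, Rational(1, 2)))
Add(Mul(Add(-7, Mul(-1, 442)), Function('c')(m)), Function('J')(15)) = Add(Mul(Add(-7, Mul(-1, 442)), Add(-16, Pow(Rational(18, 17), 2))), Mul(-8, Pow(15, Rational(1, 2)))) = Add(Mul(Add(-7, -442), Add(-16, Rational(324, 289))), Mul(-8, Pow(15, Rational(1, 2)))) = Add(Mul(-449, Rational(-4300, 289)), Mul(-8, Pow(15, Rational(1, 2)))) = Add(Rational(1930700, 289), Mul(-8, Pow(15, Rational(1, 2))))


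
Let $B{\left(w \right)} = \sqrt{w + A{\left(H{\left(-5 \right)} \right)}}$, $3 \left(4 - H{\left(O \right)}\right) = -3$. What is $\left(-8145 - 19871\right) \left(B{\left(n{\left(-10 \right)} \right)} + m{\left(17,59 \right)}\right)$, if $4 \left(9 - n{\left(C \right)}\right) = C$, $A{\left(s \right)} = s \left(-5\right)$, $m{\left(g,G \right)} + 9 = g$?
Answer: $-224128 - 42024 i \sqrt{6} \approx -2.2413 \cdot 10^{5} - 1.0294 \cdot 10^{5} i$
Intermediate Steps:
$H{\left(O \right)} = 5$ ($H{\left(O \right)} = 4 - -1 = 4 + 1 = 5$)
$m{\left(g,G \right)} = -9 + g$
$A{\left(s \right)} = - 5 s$
$n{\left(C \right)} = 9 - \frac{C}{4}$
$B{\left(w \right)} = \sqrt{-25 + w}$ ($B{\left(w \right)} = \sqrt{w - 25} = \sqrt{-25 + w}$)
$\left(-8145 - 19871\right) \left(B{\left(n{\left(-10 \right)} \right)} + m{\left(17,59 \right)}\right) = \left(-8145 - 19871\right) \left(\sqrt{-25 + \left(9 - - \frac{5}{2}\right)} + \left(-9 + 17\right)\right) = - 28016 \left(\sqrt{-25 + \left(9 + \frac{5}{2}\right)} + 8\right) = - 28016 \left(\sqrt{-25 + \frac{23}{2}} + 8\right) = - 28016 \left(\sqrt{- \frac{27}{2}} + 8\right) = - 28016 \left(\frac{3 i \sqrt{6}}{2} + 8\right) = - 28016 \left(8 + \frac{3 i \sqrt{6}}{2}\right) = -224128 - 42024 i \sqrt{6}$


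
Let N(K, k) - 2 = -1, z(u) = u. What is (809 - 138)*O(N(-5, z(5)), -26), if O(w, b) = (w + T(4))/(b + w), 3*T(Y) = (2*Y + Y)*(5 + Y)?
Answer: -24827/25 ≈ -993.08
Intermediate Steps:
T(Y) = Y*(5 + Y) (T(Y) = ((2*Y + Y)*(5 + Y))/3 = ((3*Y)*(5 + Y))/3 = (3*Y*(5 + Y))/3 = Y*(5 + Y))
N(K, k) = 1 (N(K, k) = 2 - 1 = 1)
O(w, b) = (36 + w)/(b + w) (O(w, b) = (w + 4*(5 + 4))/(b + w) = (w + 4*9)/(b + w) = (w + 36)/(b + w) = (36 + w)/(b + w))
(809 - 138)*O(N(-5, z(5)), -26) = (809 - 138)*((36 + 1)/(-26 + 1)) = 671*(37/(-25)) = 671*(-1/25*37) = 671*(-37/25) = -24827/25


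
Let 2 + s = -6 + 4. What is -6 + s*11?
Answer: -50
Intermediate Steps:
s = -4 (s = -2 + (-6 + 4) = -2 - 2 = -4)
-6 + s*11 = -6 - 4*11 = -6 - 44 = -50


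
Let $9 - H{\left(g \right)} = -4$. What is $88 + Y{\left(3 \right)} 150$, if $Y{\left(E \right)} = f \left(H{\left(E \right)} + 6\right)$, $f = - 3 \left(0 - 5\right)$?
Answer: $42838$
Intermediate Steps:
$H{\left(g \right)} = 13$ ($H{\left(g \right)} = 9 - -4 = 9 + 4 = 13$)
$f = 15$ ($f = \left(-3\right) \left(-5\right) = 15$)
$Y{\left(E \right)} = 285$ ($Y{\left(E \right)} = 15 \left(13 + 6\right) = 15 \cdot 19 = 285$)
$88 + Y{\left(3 \right)} 150 = 88 + 285 \cdot 150 = 88 + 42750 = 42838$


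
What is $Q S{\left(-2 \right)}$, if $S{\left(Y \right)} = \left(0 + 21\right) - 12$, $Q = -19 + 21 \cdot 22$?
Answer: $3987$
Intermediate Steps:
$Q = 443$ ($Q = -19 + 462 = 443$)
$S{\left(Y \right)} = 9$ ($S{\left(Y \right)} = 21 - 12 = 9$)
$Q S{\left(-2 \right)} = 443 \cdot 9 = 3987$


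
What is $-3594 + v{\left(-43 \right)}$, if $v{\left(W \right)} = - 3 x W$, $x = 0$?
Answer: $-3594$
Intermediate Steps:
$v{\left(W \right)} = 0$ ($v{\left(W \right)} = \left(-3\right) 0 W = 0 W = 0$)
$-3594 + v{\left(-43 \right)} = -3594 + 0 = -3594$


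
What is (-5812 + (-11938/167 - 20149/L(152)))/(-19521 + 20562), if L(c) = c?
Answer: -152711267/26424744 ≈ -5.7791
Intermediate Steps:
(-5812 + (-11938/167 - 20149/L(152)))/(-19521 + 20562) = (-5812 + (-11938/167 - 20149/152))/(-19521 + 20562) = (-5812 + (-11938*1/167 - 20149*1/152))/1041 = (-5812 + (-11938/167 - 20149/152))*(1/1041) = (-5812 - 5179459/25384)*(1/1041) = -152711267/25384*1/1041 = -152711267/26424744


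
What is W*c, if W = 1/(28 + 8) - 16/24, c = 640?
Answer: -3680/9 ≈ -408.89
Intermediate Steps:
W = -23/36 (W = 1/36 - 16*1/24 = 1*(1/36) - ⅔ = 1/36 - ⅔ = -23/36 ≈ -0.63889)
W*c = -23/36*640 = -3680/9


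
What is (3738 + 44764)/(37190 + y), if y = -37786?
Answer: -24251/298 ≈ -81.379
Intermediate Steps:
(3738 + 44764)/(37190 + y) = (3738 + 44764)/(37190 - 37786) = 48502/(-596) = 48502*(-1/596) = -24251/298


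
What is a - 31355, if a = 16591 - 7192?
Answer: -21956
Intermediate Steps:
a = 9399
a - 31355 = 9399 - 31355 = -21956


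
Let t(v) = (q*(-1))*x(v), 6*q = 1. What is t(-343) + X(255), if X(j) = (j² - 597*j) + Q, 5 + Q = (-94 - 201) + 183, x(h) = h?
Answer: -523619/6 ≈ -87270.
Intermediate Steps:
q = ⅙ (q = (⅙)*1 = ⅙ ≈ 0.16667)
Q = -117 (Q = -5 + ((-94 - 201) + 183) = -5 + (-295 + 183) = -5 - 112 = -117)
t(v) = -v/6 (t(v) = ((⅙)*(-1))*v = -v/6)
X(j) = -117 + j² - 597*j (X(j) = (j² - 597*j) - 117 = -117 + j² - 597*j)
t(-343) + X(255) = -⅙*(-343) + (-117 + 255² - 597*255) = 343/6 + (-117 + 65025 - 152235) = 343/6 - 87327 = -523619/6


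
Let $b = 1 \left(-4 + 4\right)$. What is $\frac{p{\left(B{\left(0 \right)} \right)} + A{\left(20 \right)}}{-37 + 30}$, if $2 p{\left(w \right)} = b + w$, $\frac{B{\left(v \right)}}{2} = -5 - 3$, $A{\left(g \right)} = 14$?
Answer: $- \frac{6}{7} \approx -0.85714$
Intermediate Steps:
$b = 0$ ($b = 1 \cdot 0 = 0$)
$B{\left(v \right)} = -16$ ($B{\left(v \right)} = 2 \left(-5 - 3\right) = 2 \left(-8\right) = -16$)
$p{\left(w \right)} = \frac{w}{2}$ ($p{\left(w \right)} = \frac{0 + w}{2} = \frac{w}{2}$)
$\frac{p{\left(B{\left(0 \right)} \right)} + A{\left(20 \right)}}{-37 + 30} = \frac{\frac{1}{2} \left(-16\right) + 14}{-37 + 30} = \frac{-8 + 14}{-7} = 6 \left(- \frac{1}{7}\right) = - \frac{6}{7}$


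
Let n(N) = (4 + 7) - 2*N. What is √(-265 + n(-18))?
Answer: I*√218 ≈ 14.765*I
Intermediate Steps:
n(N) = 11 - 2*N
√(-265 + n(-18)) = √(-265 + (11 - 2*(-18))) = √(-265 + (11 + 36)) = √(-265 + 47) = √(-218) = I*√218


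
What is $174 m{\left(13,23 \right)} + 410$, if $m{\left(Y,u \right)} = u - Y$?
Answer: $2150$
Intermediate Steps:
$174 m{\left(13,23 \right)} + 410 = 174 \left(23 - 13\right) + 410 = 174 \cdot 10 + 410 = 1740 + 410 = 2150$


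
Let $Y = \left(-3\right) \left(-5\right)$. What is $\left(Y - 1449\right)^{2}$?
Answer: $2056356$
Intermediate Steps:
$Y = 15$
$\left(Y - 1449\right)^{2} = \left(15 - 1449\right)^{2} = \left(-1434\right)^{2} = 2056356$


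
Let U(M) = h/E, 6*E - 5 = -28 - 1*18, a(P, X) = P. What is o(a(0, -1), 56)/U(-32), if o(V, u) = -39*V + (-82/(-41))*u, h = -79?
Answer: 2296/237 ≈ 9.6878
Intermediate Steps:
E = -41/6 (E = ⅚ + (-28 - 1*18)/6 = ⅚ + (-28 - 18)/6 = ⅚ + (⅙)*(-46) = ⅚ - 23/3 = -41/6 ≈ -6.8333)
o(V, u) = -39*V + 2*u (o(V, u) = -39*V + (-82*(-1/41))*u = -39*V + 2*u)
U(M) = 474/41 (U(M) = -79/(-41/6) = -79*(-6/41) = 474/41)
o(a(0, -1), 56)/U(-32) = (-39*0 + 2*56)/(474/41) = (0 + 112)*(41/474) = 112*(41/474) = 2296/237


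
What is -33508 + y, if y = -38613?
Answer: -72121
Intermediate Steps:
-33508 + y = -33508 - 38613 = -72121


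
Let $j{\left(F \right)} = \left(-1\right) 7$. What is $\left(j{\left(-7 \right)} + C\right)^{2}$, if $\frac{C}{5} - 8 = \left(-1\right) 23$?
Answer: $6724$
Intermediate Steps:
$j{\left(F \right)} = -7$
$C = -75$ ($C = 40 + 5 \left(\left(-1\right) 23\right) = 40 + 5 \left(-23\right) = 40 - 115 = -75$)
$\left(j{\left(-7 \right)} + C\right)^{2} = \left(-7 - 75\right)^{2} = \left(-82\right)^{2} = 6724$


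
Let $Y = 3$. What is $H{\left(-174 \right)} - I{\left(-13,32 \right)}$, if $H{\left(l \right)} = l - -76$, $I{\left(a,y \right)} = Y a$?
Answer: $-59$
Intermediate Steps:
$I{\left(a,y \right)} = 3 a$
$H{\left(l \right)} = 76 + l$ ($H{\left(l \right)} = l + 76 = 76 + l$)
$H{\left(-174 \right)} - I{\left(-13,32 \right)} = \left(76 - 174\right) - 3 \left(-13\right) = -98 - -39 = -98 + 39 = -59$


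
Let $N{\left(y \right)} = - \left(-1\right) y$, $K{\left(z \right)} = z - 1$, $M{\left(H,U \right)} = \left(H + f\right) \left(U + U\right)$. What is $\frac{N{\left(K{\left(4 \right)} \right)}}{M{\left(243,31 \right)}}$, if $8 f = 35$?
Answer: $\frac{12}{61349} \approx 0.0001956$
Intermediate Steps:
$f = \frac{35}{8}$ ($f = \frac{1}{8} \cdot 35 = \frac{35}{8} \approx 4.375$)
$M{\left(H,U \right)} = 2 U \left(\frac{35}{8} + H\right)$ ($M{\left(H,U \right)} = \left(H + \frac{35}{8}\right) \left(U + U\right) = \left(\frac{35}{8} + H\right) 2 U = 2 U \left(\frac{35}{8} + H\right)$)
$K{\left(z \right)} = -1 + z$
$N{\left(y \right)} = y$
$\frac{N{\left(K{\left(4 \right)} \right)}}{M{\left(243,31 \right)}} = \frac{-1 + 4}{\frac{1}{4} \cdot 31 \left(35 + 8 \cdot 243\right)} = \frac{3}{\frac{1}{4} \cdot 31 \left(35 + 1944\right)} = \frac{3}{\frac{1}{4} \cdot 31 \cdot 1979} = \frac{3}{\frac{61349}{4}} = 3 \cdot \frac{4}{61349} = \frac{12}{61349}$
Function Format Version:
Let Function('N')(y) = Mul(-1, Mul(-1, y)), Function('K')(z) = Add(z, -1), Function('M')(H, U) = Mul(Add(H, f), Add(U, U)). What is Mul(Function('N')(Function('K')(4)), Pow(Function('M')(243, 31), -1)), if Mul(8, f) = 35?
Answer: Rational(12, 61349) ≈ 0.00019560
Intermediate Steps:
f = Rational(35, 8) (f = Mul(Rational(1, 8), 35) = Rational(35, 8) ≈ 4.3750)
Function('M')(H, U) = Mul(2, U, Add(Rational(35, 8), H)) (Function('M')(H, U) = Mul(Add(H, Rational(35, 8)), Add(U, U)) = Mul(Add(Rational(35, 8), H), Mul(2, U)) = Mul(2, U, Add(Rational(35, 8), H)))
Function('K')(z) = Add(-1, z)
Function('N')(y) = y
Mul(Function('N')(Function('K')(4)), Pow(Function('M')(243, 31), -1)) = Mul(Add(-1, 4), Pow(Mul(Rational(1, 4), 31, Add(35, Mul(8, 243))), -1)) = Mul(3, Pow(Mul(Rational(1, 4), 31, Add(35, 1944)), -1)) = Mul(3, Pow(Mul(Rational(1, 4), 31, 1979), -1)) = Mul(3, Pow(Rational(61349, 4), -1)) = Mul(3, Rational(4, 61349)) = Rational(12, 61349)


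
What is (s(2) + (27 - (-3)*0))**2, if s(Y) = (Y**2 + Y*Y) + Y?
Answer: 1369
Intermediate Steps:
s(Y) = Y + 2*Y**2 (s(Y) = (Y**2 + Y**2) + Y = 2*Y**2 + Y = Y + 2*Y**2)
(s(2) + (27 - (-3)*0))**2 = (2*(1 + 2*2) + (27 - (-3)*0))**2 = (2*(1 + 4) + (27 - 1*0))**2 = (2*5 + (27 + 0))**2 = (10 + 27)**2 = 37**2 = 1369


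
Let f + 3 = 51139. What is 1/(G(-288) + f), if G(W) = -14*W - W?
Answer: 1/55456 ≈ 1.8032e-5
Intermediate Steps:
f = 51136 (f = -3 + 51139 = 51136)
G(W) = -15*W
1/(G(-288) + f) = 1/(-15*(-288) + 51136) = 1/(4320 + 51136) = 1/55456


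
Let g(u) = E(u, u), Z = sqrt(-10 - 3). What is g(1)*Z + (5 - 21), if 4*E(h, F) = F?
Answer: -16 + I*sqrt(13)/4 ≈ -16.0 + 0.90139*I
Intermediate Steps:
Z = I*sqrt(13) (Z = sqrt(-13) = I*sqrt(13) ≈ 3.6056*I)
E(h, F) = F/4
g(u) = u/4
g(1)*Z + (5 - 21) = ((1/4)*1)*(I*sqrt(13)) + (5 - 21) = (I*sqrt(13))/4 - 16 = I*sqrt(13)/4 - 16 = -16 + I*sqrt(13)/4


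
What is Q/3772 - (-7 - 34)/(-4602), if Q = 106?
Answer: 41645/2169843 ≈ 0.019193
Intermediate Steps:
Q/3772 - (-7 - 34)/(-4602) = 106/3772 - (-7 - 34)/(-4602) = 106*(1/3772) - 1*(-41)*(-1/4602) = 53/1886 + 41*(-1/4602) = 53/1886 - 41/4602 = 41645/2169843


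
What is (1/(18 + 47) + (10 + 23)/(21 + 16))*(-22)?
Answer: -48004/2405 ≈ -19.960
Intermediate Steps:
(1/(18 + 47) + (10 + 23)/(21 + 16))*(-22) = (1/65 + 33/37)*(-22) = (2182/2405)*(-22) = -48004/2405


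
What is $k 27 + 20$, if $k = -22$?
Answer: $-574$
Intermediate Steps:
$k 27 + 20 = \left(-22\right) 27 + 20 = -594 + 20 = -574$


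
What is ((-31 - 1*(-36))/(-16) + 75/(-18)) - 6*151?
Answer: -43703/48 ≈ -910.48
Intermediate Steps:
((-31 - 1*(-36))/(-16) + 75/(-18)) - 6*151 = ((-31 + 36)*(-1/16) + 75*(-1/18)) - 906 = (5*(-1/16) - 25/6) - 906 = (-5/16 - 25/6) - 906 = -215/48 - 906 = -43703/48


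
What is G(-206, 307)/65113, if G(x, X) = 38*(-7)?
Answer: -14/3427 ≈ -0.0040852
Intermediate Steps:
G(x, X) = -266
G(-206, 307)/65113 = -266/65113 = -266*1/65113 = -14/3427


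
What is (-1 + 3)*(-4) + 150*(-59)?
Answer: -8858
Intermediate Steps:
(-1 + 3)*(-4) + 150*(-59) = 2*(-4) - 8850 = -8 - 8850 = -8858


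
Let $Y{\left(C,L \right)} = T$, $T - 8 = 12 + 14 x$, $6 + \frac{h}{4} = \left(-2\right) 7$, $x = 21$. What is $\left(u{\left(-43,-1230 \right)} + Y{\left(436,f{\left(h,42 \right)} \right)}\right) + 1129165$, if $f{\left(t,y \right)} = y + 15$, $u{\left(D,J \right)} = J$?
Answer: $1128249$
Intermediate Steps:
$h = -80$ ($h = -24 + 4 \left(\left(-2\right) 7\right) = -24 + 4 \left(-14\right) = -24 - 56 = -80$)
$T = 314$ ($T = 8 + \left(12 + 14 \cdot 21\right) = 8 + \left(12 + 294\right) = 8 + 306 = 314$)
$f{\left(t,y \right)} = 15 + y$
$Y{\left(C,L \right)} = 314$
$\left(u{\left(-43,-1230 \right)} + Y{\left(436,f{\left(h,42 \right)} \right)}\right) + 1129165 = \left(-1230 + 314\right) + 1129165 = -916 + 1129165 = 1128249$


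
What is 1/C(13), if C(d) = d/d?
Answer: 1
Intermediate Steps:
C(d) = 1
1/C(13) = 1/1 = 1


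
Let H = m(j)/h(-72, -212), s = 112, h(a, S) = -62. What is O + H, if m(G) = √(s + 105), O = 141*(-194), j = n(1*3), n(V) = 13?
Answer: -27354 - √217/62 ≈ -27354.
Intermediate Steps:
j = 13
O = -27354
m(G) = √217 (m(G) = √(112 + 105) = √217)
H = -√217/62 (H = √217/(-62) = √217*(-1/62) = -√217/62 ≈ -0.23760)
O + H = -27354 - √217/62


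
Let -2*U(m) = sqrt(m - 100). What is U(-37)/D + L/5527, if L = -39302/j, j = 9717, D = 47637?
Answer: -39302/53705859 - I*sqrt(137)/95274 ≈ -0.0007318 - 0.00012285*I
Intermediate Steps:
U(m) = -sqrt(-100 + m)/2 (U(m) = -sqrt(m - 100)/2 = -sqrt(-100 + m)/2)
L = -39302/9717 ≈ -4.0447
U(-37)/D + L/5527 = -sqrt(-100 - 37)/2/47637 - 39302/9717/5527 = -I*sqrt(137)/2*(1/47637) - 39302/9717*1/5527 = -I*sqrt(137)/2*(1/47637) - 39302/53705859 = -I*sqrt(137)/95274 - 39302/53705859 = -39302/53705859 - I*sqrt(137)/95274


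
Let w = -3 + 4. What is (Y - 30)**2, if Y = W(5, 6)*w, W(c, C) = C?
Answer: 576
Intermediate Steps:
w = 1
Y = 6 (Y = 6*1 = 6)
(Y - 30)**2 = (6 - 30)**2 = (-24)**2 = 576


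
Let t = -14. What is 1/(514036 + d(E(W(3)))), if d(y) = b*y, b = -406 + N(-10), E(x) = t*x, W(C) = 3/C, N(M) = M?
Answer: 1/519860 ≈ 1.9236e-6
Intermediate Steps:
E(x) = -14*x
b = -416 (b = -406 - 10 = -416)
d(y) = -416*y
1/(514036 + d(E(W(3)))) = 1/(514036 - (-5824)*3/3) = 1/(514036 - (-5824)*3*(⅓)) = 1/(514036 - (-5824)) = 1/(514036 - 416*(-14)) = 1/(514036 + 5824) = 1/519860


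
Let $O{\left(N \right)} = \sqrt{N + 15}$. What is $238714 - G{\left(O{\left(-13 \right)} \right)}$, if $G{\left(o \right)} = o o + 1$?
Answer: $238711$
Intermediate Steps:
$O{\left(N \right)} = \sqrt{15 + N}$
$G{\left(o \right)} = 1 + o^{2}$ ($G{\left(o \right)} = o^{2} + 1 = 1 + o^{2}$)
$238714 - G{\left(O{\left(-13 \right)} \right)} = 238714 - \left(1 + \left(\sqrt{15 - 13}\right)^{2}\right) = 238714 - \left(1 + \left(\sqrt{2}\right)^{2}\right) = 238714 - \left(1 + 2\right) = 238714 - 3 = 238711$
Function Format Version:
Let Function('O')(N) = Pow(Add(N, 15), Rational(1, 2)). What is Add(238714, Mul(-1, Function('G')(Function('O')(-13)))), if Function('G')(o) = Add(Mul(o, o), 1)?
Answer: 238711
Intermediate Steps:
Function('O')(N) = Pow(Add(15, N), Rational(1, 2))
Function('G')(o) = Add(1, Pow(o, 2)) (Function('G')(o) = Add(Pow(o, 2), 1) = Add(1, Pow(o, 2)))
Add(238714, Mul(-1, Function('G')(Function('O')(-13)))) = Add(238714, Mul(-1, Add(1, Pow(Pow(Add(15, -13), Rational(1, 2)), 2)))) = Add(238714, Mul(-1, Add(1, Pow(Pow(2, Rational(1, 2)), 2)))) = Add(238714, Mul(-1, Add(1, 2))) = Add(238714, Mul(-1, 3)) = Add(238714, -3) = 238711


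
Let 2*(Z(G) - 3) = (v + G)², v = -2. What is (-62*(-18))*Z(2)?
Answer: 3348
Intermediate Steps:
Z(G) = 3 + (-2 + G)²/2
(-62*(-18))*Z(2) = (-62*(-18))*(3 + (-2 + 2)²/2) = 1116*(3 + (½)*0²) = 1116*(3 + (½)*0) = 1116*(3 + 0) = 1116*3 = 3348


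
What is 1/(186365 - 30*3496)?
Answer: 1/81485 ≈ 1.2272e-5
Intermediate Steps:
1/(186365 - 30*3496) = 1/(186365 - 104880) = 1/81485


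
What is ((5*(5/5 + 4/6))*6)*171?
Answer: 8550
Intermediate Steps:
((5*(5/5 + 4/6))*6)*171 = ((5*(5*(1/5) + 4*(1/6)))*6)*171 = ((5*(1 + 2/3))*6)*171 = ((5*(5/3))*6)*171 = ((25/3)*6)*171 = 50*171 = 8550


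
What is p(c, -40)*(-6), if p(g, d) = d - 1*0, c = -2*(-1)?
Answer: 240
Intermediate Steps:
c = 2
p(g, d) = d (p(g, d) = d + 0 = d)
p(c, -40)*(-6) = -40*(-6) = 240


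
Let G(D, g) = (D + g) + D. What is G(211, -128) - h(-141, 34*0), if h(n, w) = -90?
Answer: 384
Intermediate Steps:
G(D, g) = g + 2*D
G(211, -128) - h(-141, 34*0) = (-128 + 2*211) - 1*(-90) = (-128 + 422) + 90 = 294 + 90 = 384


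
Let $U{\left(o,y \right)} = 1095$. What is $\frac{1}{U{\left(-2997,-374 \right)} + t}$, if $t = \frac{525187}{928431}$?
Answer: $\frac{928431}{1017157132} \approx 0.00091277$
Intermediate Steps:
$t = \frac{525187}{928431}$ ($t = 525187 \cdot \frac{1}{928431} = \frac{525187}{928431} \approx 0.56567$)
$\frac{1}{U{\left(-2997,-374 \right)} + t} = \frac{1}{1095 + \frac{525187}{928431}} = \frac{1}{\frac{1017157132}{928431}} = \frac{928431}{1017157132}$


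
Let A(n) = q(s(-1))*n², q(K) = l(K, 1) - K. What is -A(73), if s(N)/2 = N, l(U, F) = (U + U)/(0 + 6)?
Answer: -21316/3 ≈ -7105.3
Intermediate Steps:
l(U, F) = U/3 (l(U, F) = (2*U)/6 = (2*U)*(⅙) = U/3)
s(N) = 2*N
q(K) = -2*K/3 (q(K) = K/3 - K = -2*K/3)
A(n) = 4*n²/3 (A(n) = (-4*(-1)/3)*n² = (-⅔*(-2))*n² = 4*n²/3)
-A(73) = -4*73²/3 = -4*5329/3 = -1*21316/3 = -21316/3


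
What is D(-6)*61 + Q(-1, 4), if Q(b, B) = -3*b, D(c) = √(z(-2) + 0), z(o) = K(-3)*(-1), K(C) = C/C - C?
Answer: 3 + 122*I ≈ 3.0 + 122.0*I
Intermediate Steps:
K(C) = 1 - C
z(o) = -4 (z(o) = (1 - 1*(-3))*(-1) = (1 + 3)*(-1) = 4*(-1) = -4)
D(c) = 2*I (D(c) = √(-4 + 0) = √(-4) = 2*I)
D(-6)*61 + Q(-1, 4) = (2*I)*61 - 3*(-1) = 122*I + 3 = 3 + 122*I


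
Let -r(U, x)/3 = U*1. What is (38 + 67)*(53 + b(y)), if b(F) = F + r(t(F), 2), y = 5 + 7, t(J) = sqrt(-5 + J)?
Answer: 6825 - 315*sqrt(7) ≈ 5991.6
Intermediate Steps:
r(U, x) = -3*U
y = 12
b(F) = F - 3*sqrt(-5 + F)
(38 + 67)*(53 + b(y)) = (38 + 67)*(53 + (12 - 3*sqrt(-5 + 12))) = 105*(53 + (12 - 3*sqrt(7))) = 105*(65 - 3*sqrt(7)) = 6825 - 315*sqrt(7)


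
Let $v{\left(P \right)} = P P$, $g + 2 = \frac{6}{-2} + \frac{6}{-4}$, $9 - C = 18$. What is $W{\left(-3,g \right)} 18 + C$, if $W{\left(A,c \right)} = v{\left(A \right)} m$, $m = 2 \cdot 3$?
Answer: $963$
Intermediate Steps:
$C = -9$ ($C = 9 - 18 = -9$)
$g = - \frac{13}{2}$ ($g = -2 + \left(\frac{6}{-2} + \frac{6}{-4}\right) = -2 + \left(6 \left(- \frac{1}{2}\right) + 6 \left(- \frac{1}{4}\right)\right) = -2 - \frac{9}{2} = - \frac{13}{2} \approx -6.5$)
$v{\left(P \right)} = P^{2}$
$m = 6$
$W{\left(A,c \right)} = 6 A^{2}$ ($W{\left(A,c \right)} = A^{2} \cdot 6 = 6 A^{2}$)
$W{\left(-3,g \right)} 18 + C = 6 \left(-3\right)^{2} \cdot 18 - 9 = 6 \cdot 9 \cdot 18 - 9 = 54 \cdot 18 - 9 = 972 - 9 = 963$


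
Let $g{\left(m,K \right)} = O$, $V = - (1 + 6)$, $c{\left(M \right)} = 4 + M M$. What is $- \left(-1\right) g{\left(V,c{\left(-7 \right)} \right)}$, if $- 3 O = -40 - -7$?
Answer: $11$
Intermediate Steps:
$O = 11$ ($O = - \frac{-40 - -7}{3} = - \frac{-40 + 7}{3} = \left(- \frac{1}{3}\right) \left(-33\right) = 11$)
$c{\left(M \right)} = 4 + M^{2}$
$V = -7$ ($V = \left(-1\right) 7 = -7$)
$g{\left(m,K \right)} = 11$
$- \left(-1\right) g{\left(V,c{\left(-7 \right)} \right)} = - \left(-1\right) 11 = \left(-1\right) \left(-11\right) = 11$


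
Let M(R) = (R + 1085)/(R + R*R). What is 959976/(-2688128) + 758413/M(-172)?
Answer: 7495321693949235/306782608 ≈ 2.4432e+7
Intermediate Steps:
M(R) = (1085 + R)/(R + R**2)
959976/(-2688128) + 758413/M(-172) = 959976/(-2688128) + 758413/(((1085 - 172)/((-172)*(1 - 172)))) = 959976*(-1/2688128) + 758413/((-1/172*913/(-171))) = -119997/336016 + 758413/((-1/172*(-1/171)*913)) = -119997/336016 + 758413/(913/29412) = -119997/336016 + 758413*(29412/913) = -119997/336016 + 22306443156/913 = 7495321693949235/306782608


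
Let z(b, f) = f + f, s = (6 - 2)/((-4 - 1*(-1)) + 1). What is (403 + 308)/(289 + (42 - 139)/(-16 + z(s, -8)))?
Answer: 7584/3115 ≈ 2.4347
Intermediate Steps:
s = -2 (s = 4/((-4 + 1) + 1) = 4/(-3 + 1) = 4/(-2) = 4*(-½) = -2)
z(b, f) = 2*f
(403 + 308)/(289 + (42 - 139)/(-16 + z(s, -8))) = (403 + 308)/(289 + (42 - 139)/(-16 + 2*(-8))) = 711/(289 - 97/(-16 - 16)) = 711/(289 - 97/(-32)) = 711/(289 - 97*(-1/32)) = 711/(289 + 97/32) = 711/(9345/32) = 711*(32/9345) = 7584/3115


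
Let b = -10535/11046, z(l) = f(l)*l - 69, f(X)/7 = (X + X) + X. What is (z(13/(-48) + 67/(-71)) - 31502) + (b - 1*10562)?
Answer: -42869309563031/1018201344 ≈ -42103.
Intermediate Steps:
f(X) = 21*X (f(X) = 7*((X + X) + X) = 7*(2*X + X) = 7*(3*X) = 21*X)
z(l) = -69 + 21*l² (z(l) = (21*l)*l - 69 = 21*l² - 69 = -69 + 21*l²)
b = -1505/1578 (b = -10535*1/11046 = -1505/1578 ≈ -0.95374)
(z(13/(-48) + 67/(-71)) - 31502) + (b - 1*10562) = ((-69 + 21*(13/(-48) + 67/(-71))²) - 31502) + (-1505/1578 - 1*10562) = ((-69 + 21*(13*(-1/48) + 67*(-1/71))²) - 31502) + (-1505/1578 - 10562) = ((-69 + 21*(-13/48 - 67/71)²) - 31502) - 16668341/1578 = ((-69 + 21*(-4139/3408)²) - 31502) - 16668341/1578 = ((-69 + 21*(17131321/11614464)) - 31502) - 16668341/1578 = ((-69 + 119919247/3871488) - 31502) - 16668341/1578 = (-147213425/3871488 - 31502) - 16668341/1578 = -122106828401/3871488 - 16668341/1578 = -42869309563031/1018201344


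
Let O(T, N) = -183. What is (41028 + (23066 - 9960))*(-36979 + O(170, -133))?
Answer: -2011727708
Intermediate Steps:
(41028 + (23066 - 9960))*(-36979 + O(170, -133)) = (41028 + (23066 - 9960))*(-36979 - 183) = (41028 + 13106)*(-37162) = 54134*(-37162) = -2011727708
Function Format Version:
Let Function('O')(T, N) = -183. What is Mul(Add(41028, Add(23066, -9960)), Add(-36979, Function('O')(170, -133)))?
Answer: -2011727708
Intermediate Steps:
Mul(Add(41028, Add(23066, -9960)), Add(-36979, Function('O')(170, -133))) = Mul(Add(41028, Add(23066, -9960)), Add(-36979, -183)) = Mul(Add(41028, 13106), -37162) = Mul(54134, -37162) = -2011727708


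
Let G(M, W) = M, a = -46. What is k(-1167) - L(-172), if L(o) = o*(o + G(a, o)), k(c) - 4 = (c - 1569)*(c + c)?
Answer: 6348332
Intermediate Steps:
k(c) = 4 + 2*c*(-1569 + c) (k(c) = 4 + (c - 1569)*(c + c) = 4 + (-1569 + c)*(2*c) = 4 + 2*c*(-1569 + c))
L(o) = o*(-46 + o) (L(o) = o*(o - 46) = o*(-46 + o))
k(-1167) - L(-172) = (4 - 3138*(-1167) + 2*(-1167)**2) - (-172)*(-46 - 172) = (4 + 3662046 + 2*1361889) - (-172)*(-218) = (4 + 3662046 + 2723778) - 1*37496 = 6385828 - 37496 = 6348332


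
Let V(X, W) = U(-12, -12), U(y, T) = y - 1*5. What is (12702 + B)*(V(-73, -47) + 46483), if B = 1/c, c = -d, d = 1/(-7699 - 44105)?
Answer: 2997335796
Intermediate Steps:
U(y, T) = -5 + y (U(y, T) = y - 5 = -5 + y)
V(X, W) = -17 (V(X, W) = -5 - 12 = -17)
d = -1/51804 (d = 1/(-51804) = -1/51804 ≈ -1.9304e-5)
c = 1/51804 (c = -1*(-1/51804) = 1/51804 ≈ 1.9304e-5)
B = 51804 (B = 1/(1/51804) = 51804)
(12702 + B)*(V(-73, -47) + 46483) = (12702 + 51804)*(-17 + 46483) = 64506*46466 = 2997335796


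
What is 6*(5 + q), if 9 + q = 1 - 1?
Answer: -24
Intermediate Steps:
q = -9 (q = -9 + (1 - 1) = -9 + 0 = -9)
6*(5 + q) = 6*(5 - 9) = 6*(-4) = -24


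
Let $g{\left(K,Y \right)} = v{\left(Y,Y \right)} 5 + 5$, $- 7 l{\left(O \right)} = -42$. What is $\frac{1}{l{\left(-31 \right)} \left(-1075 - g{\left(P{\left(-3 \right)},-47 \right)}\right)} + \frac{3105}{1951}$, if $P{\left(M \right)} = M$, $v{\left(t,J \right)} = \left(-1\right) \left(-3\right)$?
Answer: $\frac{20397899}{12818070} \approx 1.5913$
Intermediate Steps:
$l{\left(O \right)} = 6$ ($l{\left(O \right)} = \left(- \frac{1}{7}\right) \left(-42\right) = 6$)
$v{\left(t,J \right)} = 3$
$g{\left(K,Y \right)} = 20$ ($g{\left(K,Y \right)} = 3 \cdot 5 + 5 = 15 + 5 = 20$)
$\frac{1}{l{\left(-31 \right)} \left(-1075 - g{\left(P{\left(-3 \right)},-47 \right)}\right)} + \frac{3105}{1951} = \frac{1}{6 \left(-1075 - 20\right)} + \frac{3105}{1951} = \frac{1}{6 \left(-1075 - 20\right)} + 3105 \cdot \frac{1}{1951} = \frac{1}{6 \left(-1095\right)} + \frac{3105}{1951} = \frac{1}{6} \left(- \frac{1}{1095}\right) + \frac{3105}{1951} = - \frac{1}{6570} + \frac{3105}{1951} = \frac{20397899}{12818070}$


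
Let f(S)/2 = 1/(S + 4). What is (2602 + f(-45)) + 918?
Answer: 144318/41 ≈ 3520.0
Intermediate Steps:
f(S) = 2/(4 + S) (f(S) = 2/(S + 4) = 2/(4 + S))
(2602 + f(-45)) + 918 = (2602 + 2/(4 - 45)) + 918 = (2602 + 2/(-41)) + 918 = (2602 + 2*(-1/41)) + 918 = (2602 - 2/41) + 918 = 106680/41 + 918 = 144318/41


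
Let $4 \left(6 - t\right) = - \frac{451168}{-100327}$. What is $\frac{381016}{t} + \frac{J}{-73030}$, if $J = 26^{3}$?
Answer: $\frac{139582511052552}{1786204255} \approx 78145.0$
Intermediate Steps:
$t = \frac{489170}{100327}$ ($t = 6 - \frac{\left(-451168\right) \frac{1}{-100327}}{4} = 6 - \frac{\left(-451168\right) \left(- \frac{1}{100327}\right)}{4} = 6 - \frac{112792}{100327} = \frac{489170}{100327} \approx 4.8758$)
$J = 17576$
$\frac{381016}{t} + \frac{J}{-73030} = \frac{381016}{\frac{489170}{100327}} + \frac{17576}{-73030} = 381016 \cdot \frac{100327}{489170} + 17576 \left(- \frac{1}{73030}\right) = \frac{19113096116}{244585} - \frac{8788}{36515} = \frac{139582511052552}{1786204255}$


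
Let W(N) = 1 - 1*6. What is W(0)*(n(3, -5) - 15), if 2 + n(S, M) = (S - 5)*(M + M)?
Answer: -15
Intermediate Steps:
W(N) = -5 (W(N) = 1 - 6 = -5)
n(S, M) = -2 + 2*M*(-5 + S) (n(S, M) = -2 + (S - 5)*(M + M) = -2 + (-5 + S)*(2*M) = -2 + 2*M*(-5 + S))
W(0)*(n(3, -5) - 15) = -5*((-2 - 10*(-5) + 2*(-5)*3) - 15) = -5*((-2 + 50 - 30) - 15) = -5*(18 - 15) = -5*3 = -15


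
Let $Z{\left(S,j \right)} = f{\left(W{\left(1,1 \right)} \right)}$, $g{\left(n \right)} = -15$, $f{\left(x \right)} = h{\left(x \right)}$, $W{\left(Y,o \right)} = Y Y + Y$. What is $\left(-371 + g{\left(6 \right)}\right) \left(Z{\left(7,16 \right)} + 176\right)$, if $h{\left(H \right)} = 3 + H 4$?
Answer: $-72182$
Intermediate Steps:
$W{\left(Y,o \right)} = Y + Y^{2}$ ($W{\left(Y,o \right)} = Y^{2} + Y = Y + Y^{2}$)
$h{\left(H \right)} = 3 + 4 H$
$f{\left(x \right)} = 3 + 4 x$
$Z{\left(S,j \right)} = 11$ ($Z{\left(S,j \right)} = 3 + 4 \cdot 1 \left(1 + 1\right) = 3 + 4 \cdot 1 \cdot 2 = 3 + 4 \cdot 2 = 3 + 8 = 11$)
$\left(-371 + g{\left(6 \right)}\right) \left(Z{\left(7,16 \right)} + 176\right) = \left(-371 - 15\right) \left(11 + 176\right) = \left(-386\right) 187 = -72182$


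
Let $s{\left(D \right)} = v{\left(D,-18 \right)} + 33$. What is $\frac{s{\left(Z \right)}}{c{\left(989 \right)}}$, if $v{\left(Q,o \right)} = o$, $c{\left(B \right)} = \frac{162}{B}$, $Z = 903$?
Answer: $\frac{4945}{54} \approx 91.574$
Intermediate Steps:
$s{\left(D \right)} = 15$ ($s{\left(D \right)} = -18 + 33 = 15$)
$\frac{s{\left(Z \right)}}{c{\left(989 \right)}} = \frac{15}{162 \cdot \frac{1}{989}} = \frac{15}{\frac{162}{989}} = 15 \cdot \frac{989}{162} = \frac{4945}{54}$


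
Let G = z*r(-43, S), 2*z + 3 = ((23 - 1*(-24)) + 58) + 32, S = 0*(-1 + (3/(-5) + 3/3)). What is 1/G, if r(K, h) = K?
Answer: -1/2881 ≈ -0.00034710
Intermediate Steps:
S = 0 (S = 0*(-1 + (3*(-1/5) + 3*(1/3))) = 0*(-1 + (-3/5 + 1)) = 0*(-1 + 2/5) = 0*(-3/5) = 0)
z = 67 (z = -3/2 + (((23 - 1*(-24)) + 58) + 32)/2 = -3/2 + (((23 + 24) + 58) + 32)/2 = -3/2 + ((47 + 58) + 32)/2 = -3/2 + (105 + 32)/2 = -3/2 + (1/2)*137 = -3/2 + 137/2 = 67)
G = -2881 (G = 67*(-43) = -2881)
1/G = 1/(-2881) = -1/2881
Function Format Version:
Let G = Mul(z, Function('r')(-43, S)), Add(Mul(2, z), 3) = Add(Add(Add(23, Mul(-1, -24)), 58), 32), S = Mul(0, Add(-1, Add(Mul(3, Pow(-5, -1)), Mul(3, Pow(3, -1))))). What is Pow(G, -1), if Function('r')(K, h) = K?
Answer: Rational(-1, 2881) ≈ -0.00034710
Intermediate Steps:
S = 0 (S = Mul(0, Add(-1, Add(Mul(3, Rational(-1, 5)), Mul(3, Rational(1, 3))))) = Mul(0, Add(-1, Add(Rational(-3, 5), 1))) = Mul(0, Add(-1, Rational(2, 5))) = Mul(0, Rational(-3, 5)) = 0)
z = 67 (z = Add(Rational(-3, 2), Mul(Rational(1, 2), Add(Add(Add(23, Mul(-1, -24)), 58), 32))) = Add(Rational(-3, 2), Mul(Rational(1, 2), Add(Add(Add(23, 24), 58), 32))) = Add(Rational(-3, 2), Mul(Rational(1, 2), Add(Add(47, 58), 32))) = Add(Rational(-3, 2), Mul(Rational(1, 2), Add(105, 32))) = Add(Rational(-3, 2), Mul(Rational(1, 2), 137)) = Add(Rational(-3, 2), Rational(137, 2)) = 67)
G = -2881 (G = Mul(67, -43) = -2881)
Pow(G, -1) = Pow(-2881, -1) = Rational(-1, 2881)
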